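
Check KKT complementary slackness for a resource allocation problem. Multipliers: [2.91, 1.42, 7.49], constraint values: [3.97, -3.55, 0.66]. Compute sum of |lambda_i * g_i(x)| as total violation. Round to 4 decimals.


KKT complementary slackness check:
lambda_1 * g_1 = 2.91 * 3.97 = 11.5527
lambda_2 * g_2 = 1.42 * -3.55 = -5.041
lambda_3 * g_3 = 7.49 * 0.66 = 4.9434
Total violation = 11.5527 + 5.041 + 4.9434 = 21.5371


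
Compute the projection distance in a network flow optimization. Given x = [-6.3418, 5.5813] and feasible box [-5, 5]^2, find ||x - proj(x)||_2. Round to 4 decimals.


Project each component onto [-5, 5].
clip(-6.3418) = -5.0, clip(5.5813) = 5.0
Projection = [-5.0, 5.0]
Squared diffs: [1.8004, 0.3379]
Distance = sqrt(2.1383) = 1.4623


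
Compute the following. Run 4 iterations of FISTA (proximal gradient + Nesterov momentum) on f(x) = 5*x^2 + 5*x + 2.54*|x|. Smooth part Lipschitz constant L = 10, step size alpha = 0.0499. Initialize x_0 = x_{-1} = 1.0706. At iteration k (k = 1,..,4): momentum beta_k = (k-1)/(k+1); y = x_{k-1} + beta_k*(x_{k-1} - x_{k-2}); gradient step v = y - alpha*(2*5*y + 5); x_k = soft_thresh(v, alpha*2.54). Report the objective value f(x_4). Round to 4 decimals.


FISTA on f(x) = 5*x^2 + 5*x + 2.54*|x|
L = 10, alpha = 0.0499
Iteration 1: beta = 0.0, y = 1.0706 + 0.0*(1.0706 - 1.0706) = 1.0706
  grad(y) = 15.706, v = y - alpha*grad = 0.2869
  prox(v) = soft_thresh(0.2869, 0.1267) = 0.1601
Iteration 2: beta = 0.3333, y = 0.1601 + 0.3333*(0.1601 - 1.0706) = -0.1434
  grad(y) = 3.5663, v = y - alpha*grad = -0.3213
  prox(v) = soft_thresh(-0.3213, 0.1267) = -0.1946
Iteration 3: beta = 0.5, y = -0.1946 + 0.5*(-0.1946 - 0.1601) = -0.3719
  grad(y) = 1.2807, v = y - alpha*grad = -0.4358
  prox(v) = soft_thresh(-0.4358, 0.1267) = -0.3091
Iteration 4: beta = 0.6, y = -0.3091 + 0.6*(-0.3091 + 0.1946) = -0.3778
  grad(y) = 1.222, v = y - alpha*grad = -0.4388
  prox(v) = soft_thresh(-0.4388, 0.1267) = -0.312
f(x_4) = 5*(-0.312)^2 + 5*(-0.312) + 2.54*|-0.312| = -0.2808


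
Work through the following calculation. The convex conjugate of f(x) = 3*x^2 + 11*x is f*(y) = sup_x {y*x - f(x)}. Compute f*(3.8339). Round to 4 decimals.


f*(y) = sup_x {y*x - a*x^2 - b*x} = sup_x {(y-b)*x - a*x^2}
FOC: (y - b) - 2a*x = 0 => x* = (y - b)/(2a)
x* = (3.8339 - 11)/(2*3) = -1.1944
f*(3.8339) = (y-b)^2/(4a) = (3.8339 - 11)^2/(4*3)
= 51.353/12 = 4.2794


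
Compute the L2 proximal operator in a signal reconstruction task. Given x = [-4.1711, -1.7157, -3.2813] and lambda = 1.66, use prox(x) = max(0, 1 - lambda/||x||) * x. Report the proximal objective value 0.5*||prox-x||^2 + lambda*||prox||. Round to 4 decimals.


Step 1: Compute ||x||.
||x|| = 5.5775
Step 2: Compute scaling factor.
scale = max(0, 1 - 1.66/5.5775) = 0.7024
Step 3: prox(x) = [-2.9297, -1.2051, -2.3047]
||prox(x)|| = 3.9175
Step 4: Proximal objective.
0.5*||prox-x||^2 = 1.3778
lambda*||prox|| = 6.5031
Total = 7.8809


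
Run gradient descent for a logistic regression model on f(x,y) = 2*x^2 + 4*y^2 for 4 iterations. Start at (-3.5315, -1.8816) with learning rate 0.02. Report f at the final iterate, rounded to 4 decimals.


Gradient descent on f(x,y) = 2*x^2 + 4*y^2.
Starting point: (-3.5315, -1.8816), alpha = 0.02
Step 1: grad_x = 2*2*-3.5315 = -14.126, grad_y = 2*4*-1.8816 = -15.0528
  x_1 = -3.5315 - 0.02*-14.126 = -3.249
  y_1 = -1.8816 - 0.02*-15.0528 = -1.5805
Step 2: grad_x = 2*2*-3.249 = -12.9959, grad_y = 2*4*-1.5805 = -12.6444
  x_2 = -3.249 - 0.02*-12.9959 = -2.9891
  y_2 = -1.5805 - 0.02*-12.6444 = -1.3277
Step 3: grad_x = 2*2*-2.9891 = -11.9562, grad_y = 2*4*-1.3277 = -10.6213
  x_3 = -2.9891 - 0.02*-11.9562 = -2.7499
  y_3 = -1.3277 - 0.02*-10.6213 = -1.1152
Step 4: grad_x = 2*2*-2.7499 = -10.9997, grad_y = 2*4*-1.1152 = -8.9219
  x_4 = -2.7499 - 0.02*-10.9997 = -2.5299
  y_4 = -1.1152 - 0.02*-8.9219 = -0.9368
f(-2.5299, -0.9368) = 2*(-2.5299)^2 + 4*(-0.9368)^2 = 16.3115


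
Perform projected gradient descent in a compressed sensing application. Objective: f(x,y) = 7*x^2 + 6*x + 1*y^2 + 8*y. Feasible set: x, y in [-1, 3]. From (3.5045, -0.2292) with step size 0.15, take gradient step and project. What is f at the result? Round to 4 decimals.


Step 1: Compute gradient at (3.5045, -0.2292).
grad_x = 2*7*3.5045 + 6 = 55.063
grad_y = 2*1*-0.2292 + 8 = 7.5416
Step 2: Gradient step.
x_raw = 3.5045 - 0.15*55.063 = -4.755
y_raw = -0.2292 - 0.15*7.5416 = -1.3604
Step 3: Project onto [-1, 3].
x_proj = clip(-4.755) = -1.0
y_proj = clip(-1.3604) = -1.0
Step 4: Evaluate f.
f(-1.0, -1.0) = -6.0


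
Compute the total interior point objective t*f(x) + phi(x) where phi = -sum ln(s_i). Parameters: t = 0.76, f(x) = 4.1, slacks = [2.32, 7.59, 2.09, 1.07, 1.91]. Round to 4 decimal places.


Step 1: Compute log-barrier.
ln values: [0.8416, 2.0268, 0.7372, 0.0677, 0.6471]
phi = -(0.8416 + 2.0268 + 0.7372 + 0.0677 + 0.6471) = -4.3203
Step 2: Compute augmented objective.
t*f(x) = 0.76*4.1 = 3.116
Total = 3.116 - 4.3203 = -1.2043


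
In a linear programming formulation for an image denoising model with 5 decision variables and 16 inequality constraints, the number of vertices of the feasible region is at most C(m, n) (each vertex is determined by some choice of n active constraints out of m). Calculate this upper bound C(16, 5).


Each vertex corresponds to some choice of n active constraints out of m, so the number of vertices is at most C(m, n) = m! / (n!(m-n)!).
m = 16, n = 5
Numerator: 16 * 15 * 14 * 13 * 12
Denominator: 5! = 120
C(16, 5) = 4368


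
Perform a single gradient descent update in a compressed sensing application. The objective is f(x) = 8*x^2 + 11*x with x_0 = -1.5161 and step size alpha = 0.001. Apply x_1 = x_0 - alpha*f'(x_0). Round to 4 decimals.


We compute the gradient at x_0 and apply the update.
f'(x) = 16*x + 11
f'(-1.5161) = 16*-1.5161 + 11 = -13.2576
x_1 = -1.5161 - 0.001*-13.2576 = -1.5028


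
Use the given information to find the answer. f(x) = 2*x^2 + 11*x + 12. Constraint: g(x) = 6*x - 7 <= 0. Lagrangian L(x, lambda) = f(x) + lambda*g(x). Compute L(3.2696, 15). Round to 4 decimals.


Step 1: Evaluate f(x).
f(3.2696) = 2*3.2696^2 + 11*3.2696 + 12 = 69.3462
Step 2: Evaluate g(x).
g(3.2696) = 6*3.2696 - 7 = 12.6176
Step 3: Compute Lagrangian.
L = 69.3462 + 15*12.6176 = 258.6102


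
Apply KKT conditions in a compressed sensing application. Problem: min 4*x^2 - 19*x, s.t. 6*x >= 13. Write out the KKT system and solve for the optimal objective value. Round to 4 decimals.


Step 1: Try lambda = 0 (constraint inactive).
Stationarity: 2*4*x - 19 = 0
x* = 19/(2*4) = 2.375
Check constraint: 6*2.375 = 14.25 >= 13 -- satisfied.
Step 2: Compute optimal value.
f(x*) = 4*2.375^2 - 19*2.375 = -22.5625


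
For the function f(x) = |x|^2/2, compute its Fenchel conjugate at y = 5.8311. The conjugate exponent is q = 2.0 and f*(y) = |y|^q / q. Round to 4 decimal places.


The conjugate exponent q satisfies 1/p + 1/q = 1.
p = 2, so q = 2/(2 - 1) = 2.0
|y|^q = 5.8311^2.0 = 34.0017
f*(5.8311) = 34.0017 / 2.0 = 17.0009


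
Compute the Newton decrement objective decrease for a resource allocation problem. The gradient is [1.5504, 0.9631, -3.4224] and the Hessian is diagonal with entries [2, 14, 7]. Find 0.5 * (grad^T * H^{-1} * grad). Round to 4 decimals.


Step 1: H is diagonal, so H^(-1) * g = [0.7752, 0.0688, -0.4889].
Step 2: g^T H^(-1) g = sum_i g_i^2 / H_ii
  = (1.5504)^2/2 + (0.9631)^2/14 + (-3.4224)^2/7
  = 1.2019 + 0.0663 + 1.6733 = 2.9414
Step 3: Objective decrease = 0.5 * g^T H^(-1) g = 1.4707


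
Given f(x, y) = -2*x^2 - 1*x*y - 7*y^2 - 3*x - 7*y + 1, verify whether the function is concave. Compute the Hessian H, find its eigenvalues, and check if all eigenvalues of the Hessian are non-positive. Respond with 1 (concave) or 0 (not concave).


The Hessian of f(x,y) = -2*x^2 - 1*x*y - 7*y^2 - 3*x - 7*y + 1 is:
H = [[-4, -1], [-1, -14]]
Trace = -4 - 14 = -18
Determinant = -4*-14 - (-1)^2 = 55
Discriminant = (-18)^2 - 4*55 = 104.0
Eigenvalues: lambda_1 = -14.099, lambda_2 = -3.901
The function is concave.

1


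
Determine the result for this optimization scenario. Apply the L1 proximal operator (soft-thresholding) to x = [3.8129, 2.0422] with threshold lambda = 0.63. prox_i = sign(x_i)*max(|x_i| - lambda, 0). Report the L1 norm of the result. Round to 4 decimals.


Soft-thresholding with lambda = 0.63:
prox(3.8129) = sign(3.8129)*max(|3.8129| - 0.63, 0) = 3.1829
prox(2.0422) = sign(2.0422)*max(|2.0422| - 0.63, 0) = 1.4122
prox(x) = [3.1829, 1.4122]
||prox(x)||_1 = 3.1829 + 1.4122 = 4.5951


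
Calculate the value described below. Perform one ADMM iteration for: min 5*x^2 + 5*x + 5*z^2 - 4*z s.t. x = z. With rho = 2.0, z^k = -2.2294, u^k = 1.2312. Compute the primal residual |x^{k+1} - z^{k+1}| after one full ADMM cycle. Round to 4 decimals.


ADMM iteration with rho = 2.0, z^k = -2.2294, u^k = 1.2312
Step 1: x-update.
Minimize 5*x^2 + 5*x + (2.0/2)*(x + 2.2294 + 1.2312)^2
FOC: (2*5 + 2.0)*x = -5 + 2.0*(-2.2294 - 1.2312)
x^{k+1} = -0.9934
Step 2: z-update.
Minimize 5*z^2 - 4*z + (2.0/2)*(-0.9934 - z + 1.2312)^2
FOC: (2*5 + 2.0)*z = 4 + 2.0*(-0.9934 + 1.2312)
z^{k+1} = 0.373
Step 3: u-update.
u^{k+1} = 1.2312 - 0.9934 - 0.373 = -0.1352
Step 4: Primal residual = |-0.9934 - 0.373| = 1.3664


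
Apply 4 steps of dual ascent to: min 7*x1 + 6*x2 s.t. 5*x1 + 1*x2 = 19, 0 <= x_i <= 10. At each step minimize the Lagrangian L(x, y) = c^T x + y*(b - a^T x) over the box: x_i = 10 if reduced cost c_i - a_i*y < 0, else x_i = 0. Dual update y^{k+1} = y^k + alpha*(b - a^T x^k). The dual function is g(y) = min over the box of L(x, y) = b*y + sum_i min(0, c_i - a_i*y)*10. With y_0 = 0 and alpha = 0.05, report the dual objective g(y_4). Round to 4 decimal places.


Dual ascent for LP: min 7*x1 + 6*x2, 5*x1 + 1*x2 = 19, 0 <= x_i <= 10
Step 1: y^k = 0.0, reduced costs: (7.0, 6.0)
  x^k = (0.0, 0.0), subgradient = b - a^T x = 19.0
  y^{k+1} = 0.0 + 0.05*19.0 = 0.95
Step 2: y^k = 0.95, reduced costs: (2.25, 5.05)
  x^k = (0.0, 0.0), subgradient = b - a^T x = 19.0
  y^{k+1} = 0.95 + 0.05*19.0 = 1.9
Step 3: y^k = 1.9, reduced costs: (-2.5, 4.1)
  x^k = (10.0, 0.0), subgradient = b - a^T x = -31.0
  y^{k+1} = 1.9 + 0.05*-31.0 = 0.35
Step 4: y^k = 0.35, reduced costs: (5.25, 5.65)
  x^k = (0.0, 0.0), subgradient = b - a^T x = 19.0
  y^{k+1} = 0.35 + 0.05*19.0 = 1.3
Dual objective at y_4 = 1.3: reduced costs (0.5, 4.7), box minimizer x = (0.0, 0.0)
g(y_4) = b*y + (c1 - a1*y)*x1 + (c2 - a2*y)*x2 = 19*1.3 + 0.5*0.0 + 4.7*0.0 = 24.7 + 0.0 + 0.0 = 24.7


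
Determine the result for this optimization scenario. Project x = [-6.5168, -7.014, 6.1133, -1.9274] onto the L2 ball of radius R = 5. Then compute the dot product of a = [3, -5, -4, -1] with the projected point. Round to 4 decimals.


Step 1: Compute ||x|| (intermediates to 6 decimals).
||x|| = sqrt((-6.5168)^2 + (-7.014)^2 + 6.1133^2 + (-1.9274)^2) = 11.521813
Step 2: Project.
Since ||x|| > R, scale = R/||x|| = 5/11.521813 = 0.433959, proj(x) = scale * x
proj(x) = [-2.828024, -3.043788, 2.652922, -0.836413]
Step 3: Dot product.
a^T * proj(x) = 3*(-2.828024) - 5*(-3.043788) - 4*2.652922 - 1*(-0.836413) = -3.0404


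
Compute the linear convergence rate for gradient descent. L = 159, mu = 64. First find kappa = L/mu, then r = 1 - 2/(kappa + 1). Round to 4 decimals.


Step 1: Compute the condition number.
kappa = L/mu = 159/64 = 2.4844
Step 2: Compute the convergence rate.
r = 1 - 2/(kappa + 1) = 1 - 2*mu/(L + mu) = (L - mu)/(L + mu) = 95/223 = 0.426


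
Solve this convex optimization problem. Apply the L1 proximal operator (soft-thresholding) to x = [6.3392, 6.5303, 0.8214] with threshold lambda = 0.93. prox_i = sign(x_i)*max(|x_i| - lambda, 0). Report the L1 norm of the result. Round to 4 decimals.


Soft-thresholding with lambda = 0.93:
prox(6.3392) = sign(6.3392)*max(|6.3392| - 0.93, 0) = 5.4092
prox(6.5303) = sign(6.5303)*max(|6.5303| - 0.93, 0) = 5.6003
prox(0.8214) = sign(0.8214)*max(|0.8214| - 0.93, 0) = 0.0
prox(x) = [5.4092, 5.6003, 0.0]
||prox(x)||_1 = 5.4092 + 5.6003 + 0.0 = 11.0095


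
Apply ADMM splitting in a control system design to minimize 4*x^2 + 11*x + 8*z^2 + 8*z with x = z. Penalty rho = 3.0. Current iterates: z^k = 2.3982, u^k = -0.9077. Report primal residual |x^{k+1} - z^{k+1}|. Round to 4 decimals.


ADMM iteration with rho = 3.0, z^k = 2.3982, u^k = -0.9077
Step 1: x-update.
Minimize 4*x^2 + 11*x + (3.0/2)*(x - 2.3982 - 0.9077)^2
FOC: (2*4 + 3.0)*x = -11 + 3.0*(2.3982 + 0.9077)
x^{k+1} = -0.0984
Step 2: z-update.
Minimize 8*z^2 + 8*z + (3.0/2)*(-0.0984 - z - 0.9077)^2
FOC: (2*8 + 3.0)*z = -8 + 3.0*(-0.0984 - 0.9077)
z^{k+1} = -0.5799
Step 3: u-update.
u^{k+1} = -0.9077 - 0.0984 + 0.5799 = -0.4262
Step 4: Primal residual = |-0.0984 + 0.5799| = 0.4815


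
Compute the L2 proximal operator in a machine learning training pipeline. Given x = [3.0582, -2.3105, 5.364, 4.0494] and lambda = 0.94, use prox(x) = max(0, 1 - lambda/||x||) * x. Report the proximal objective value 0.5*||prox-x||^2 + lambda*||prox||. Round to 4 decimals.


Step 1: Compute ||x||.
||x|| = 7.737
Step 2: Compute scaling factor.
scale = max(0, 1 - 0.94/7.737) = 0.8785
Step 3: prox(x) = [2.6866, -2.0298, 4.7123, 3.5574]
||prox(x)|| = 6.797
Step 4: Proximal objective.
0.5*||prox-x||^2 = 0.4418
lambda*||prox|| = 6.3892
Total = 6.831


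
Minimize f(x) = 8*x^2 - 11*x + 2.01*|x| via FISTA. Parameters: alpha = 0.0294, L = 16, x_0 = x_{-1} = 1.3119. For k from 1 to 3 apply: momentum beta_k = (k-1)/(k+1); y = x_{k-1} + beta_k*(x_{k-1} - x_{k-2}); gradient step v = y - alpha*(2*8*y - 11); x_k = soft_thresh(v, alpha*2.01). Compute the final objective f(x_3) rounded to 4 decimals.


FISTA on f(x) = 8*x^2 - 11*x + 2.01*|x|
L = 16, alpha = 0.0294
Iteration 1: beta = 0.0, y = 1.3119 + 0.0*(1.3119 - 1.3119) = 1.3119
  grad(y) = 9.9904, v = y - alpha*grad = 1.0182
  prox(v) = soft_thresh(1.0182, 0.0591) = 0.9591
Iteration 2: beta = 0.3333, y = 0.9591 + 0.3333*(0.9591 - 1.3119) = 0.8415
  grad(y) = 2.4637, v = y - alpha*grad = 0.7691
  prox(v) = soft_thresh(0.7691, 0.0591) = 0.71
Iteration 3: beta = 0.5, y = 0.71 + 0.5*(0.71 - 0.9591) = 0.5854
  grad(y) = -1.6338, v = y - alpha*grad = 0.6334
  prox(v) = soft_thresh(0.6334, 0.0591) = 0.5743
f(x_3) = 8*0.5743^2 - 11*0.5743 + 2.01*|0.5743| = -2.5244


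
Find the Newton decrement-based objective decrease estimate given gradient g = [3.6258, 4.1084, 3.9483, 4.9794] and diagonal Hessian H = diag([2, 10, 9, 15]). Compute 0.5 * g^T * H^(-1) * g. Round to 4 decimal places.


Step 1: H is diagonal, so H^(-1) * g = [1.8129, 0.4108, 0.4387, 0.332].
Step 2: g^T H^(-1) g = sum_i g_i^2 / H_ii
  = (3.6258)^2/2 + (4.1084)^2/10 + (3.9483)^2/9 + (4.9794)^2/15
  = 6.5732 + 1.6879 + 1.7321 + 1.653 = 11.6462
Step 3: Objective decrease = 0.5 * g^T H^(-1) g = 5.8231


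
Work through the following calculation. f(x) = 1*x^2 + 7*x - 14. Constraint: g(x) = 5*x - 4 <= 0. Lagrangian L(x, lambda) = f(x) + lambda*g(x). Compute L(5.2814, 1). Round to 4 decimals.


Step 1: Evaluate f(x).
f(5.2814) = 1*5.2814^2 + 7*5.2814 - 14 = 50.863
Step 2: Evaluate g(x).
g(5.2814) = 5*5.2814 - 4 = 22.407
Step 3: Compute Lagrangian.
L = 50.863 + 1*22.407 = 73.27


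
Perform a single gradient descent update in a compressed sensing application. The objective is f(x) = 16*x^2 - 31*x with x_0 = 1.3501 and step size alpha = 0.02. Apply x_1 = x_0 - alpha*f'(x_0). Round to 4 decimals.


We compute the gradient at x_0 and apply the update.
f'(x) = 32*x - 31
f'(1.3501) = 32*1.3501 - 31 = 12.2032
x_1 = 1.3501 - 0.02*12.2032 = 1.106


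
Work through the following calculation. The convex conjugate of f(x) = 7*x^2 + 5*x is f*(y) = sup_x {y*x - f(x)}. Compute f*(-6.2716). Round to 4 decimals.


f*(y) = sup_x {y*x - a*x^2 - b*x} = sup_x {(y-b)*x - a*x^2}
FOC: (y - b) - 2a*x = 0 => x* = (y - b)/(2a)
x* = (-6.2716 - 5)/(2*7) = -0.8051
f*(-6.2716) = (y-b)^2/(4a) = (-6.2716 - 5)^2/(4*7)
= 127.049/28 = 4.5375


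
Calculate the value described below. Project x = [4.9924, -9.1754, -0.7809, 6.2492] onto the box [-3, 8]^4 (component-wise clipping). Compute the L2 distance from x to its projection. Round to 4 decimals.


Project each component onto [-3, 8].
clip(4.9924) = 4.9924, clip(-9.1754) = -3.0, clip(-0.7809) = -0.7809, clip(6.2492) = 6.2492
Projection = [4.9924, -3.0, -0.7809, 6.2492]
Squared diffs: [0.0, 38.1356, 0.0, 0.0]
Distance = sqrt(38.1356) = 6.1754


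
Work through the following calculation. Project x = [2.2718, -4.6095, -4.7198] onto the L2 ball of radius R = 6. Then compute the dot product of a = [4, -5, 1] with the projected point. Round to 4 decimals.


Step 1: Compute ||x|| (intermediates to 6 decimals).
||x|| = sqrt(2.2718^2 + (-4.6095)^2 + (-4.7198)^2) = 6.977469
Step 2: Project.
Since ||x|| > R, scale = R/||x|| = 6/6.977469 = 0.859911, proj(x) = scale * x
proj(x) = [1.953546, -3.96376, -4.058608]
Step 3: Dot product.
a^T * proj(x) = 4*1.953546 - 5*(-3.96376) + 1*(-4.058608) = 23.5744


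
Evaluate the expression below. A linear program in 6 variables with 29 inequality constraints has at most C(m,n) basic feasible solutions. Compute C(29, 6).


Each vertex corresponds to some choice of n active constraints out of m, so the number of vertices is at most C(m, n) = m! / (n!(m-n)!).
m = 29, n = 6
Numerator: 29 * 28 * 27 * 26 * 25 * 24
Denominator: 6! = 720
C(29, 6) = 475020


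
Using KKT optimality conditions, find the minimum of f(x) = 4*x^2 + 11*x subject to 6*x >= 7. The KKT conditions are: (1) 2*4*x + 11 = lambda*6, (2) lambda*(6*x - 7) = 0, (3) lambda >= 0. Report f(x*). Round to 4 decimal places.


Step 1: Try lambda = 0 (constraint inactive).
x_unc = -11/(2*4) = -1.375
Check: 6*-1.375 = -8.25 < 7 -- violated!
Step 2: Constraint must be active: 6*x = 7
x* = 7/6 = 1.1667 (rounded; the exact value 7/6 is used below)
lambda = (2*4*(7/6) + 11)/6 = 3.3889
Step 3: Compute optimal value.
f(x*) = 4*(7/6)^2 + 11*(7/6) = 18.2778


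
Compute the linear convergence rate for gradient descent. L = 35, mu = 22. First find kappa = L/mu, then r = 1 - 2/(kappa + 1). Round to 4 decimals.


Step 1: Compute the condition number.
kappa = L/mu = 35/22 = 1.5909
Step 2: Compute the convergence rate.
r = 1 - 2/(kappa + 1) = 1 - 2*mu/(L + mu) = (L - mu)/(L + mu) = 13/57 = 0.2281


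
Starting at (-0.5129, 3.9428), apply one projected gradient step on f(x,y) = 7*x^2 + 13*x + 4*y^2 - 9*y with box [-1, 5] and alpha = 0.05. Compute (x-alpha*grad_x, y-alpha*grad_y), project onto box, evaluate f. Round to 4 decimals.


Step 1: Compute gradient at (-0.5129, 3.9428).
grad_x = 2*7*-0.5129 + 13 = 5.8194
grad_y = 2*4*3.9428 - 9 = 22.5424
Step 2: Gradient step.
x_raw = -0.5129 - 0.05*5.8194 = -0.8039
y_raw = 3.9428 - 0.05*22.5424 = 2.8157
Step 3: Project onto [-1, 5].
x_proj = clip(-0.8039) = -0.8039
y_proj = clip(2.8157) = 2.8157
Step 4: Evaluate f.
f(-0.8039, 2.8157) = 0.4442


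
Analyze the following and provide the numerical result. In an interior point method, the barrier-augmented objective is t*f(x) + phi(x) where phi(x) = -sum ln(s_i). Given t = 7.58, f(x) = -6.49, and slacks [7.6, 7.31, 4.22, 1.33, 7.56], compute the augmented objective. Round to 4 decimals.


Step 1: Compute log-barrier.
ln values: [2.0281, 1.9892, 1.4398, 0.2852, 2.0229]
phi = -(2.0281 + 1.9892 + 1.4398 + 0.2852 + 2.0229) = -7.7653
Step 2: Compute augmented objective.
t*f(x) = 7.58*-6.49 = -49.1942
Total = -49.1942 - 7.7653 = -56.9595


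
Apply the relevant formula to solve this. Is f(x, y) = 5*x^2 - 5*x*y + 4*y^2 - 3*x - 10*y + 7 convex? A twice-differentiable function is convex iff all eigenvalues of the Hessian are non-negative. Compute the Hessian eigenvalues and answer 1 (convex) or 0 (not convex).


The Hessian of f(x,y) = 5*x^2 - 5*x*y + 4*y^2 - 3*x - 10*y + 7 is:
H = [[10, -5], [-5, 8]]
Trace = 10 + 8 = 18
Determinant = 10*8 - (-5)^2 = 55
Discriminant = (18)^2 - 4*55 = 104.0
Eigenvalues: lambda_1 = 3.901, lambda_2 = 14.099
The function is convex.

1


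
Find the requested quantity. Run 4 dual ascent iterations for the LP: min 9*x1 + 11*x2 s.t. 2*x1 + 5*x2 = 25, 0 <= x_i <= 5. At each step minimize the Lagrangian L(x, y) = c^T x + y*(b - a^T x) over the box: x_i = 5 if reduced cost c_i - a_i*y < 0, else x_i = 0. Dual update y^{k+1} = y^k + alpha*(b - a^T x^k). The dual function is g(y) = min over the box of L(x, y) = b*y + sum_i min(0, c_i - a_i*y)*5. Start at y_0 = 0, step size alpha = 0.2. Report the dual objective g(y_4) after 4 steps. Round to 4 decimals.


Dual ascent for LP: min 9*x1 + 11*x2, 2*x1 + 5*x2 = 25, 0 <= x_i <= 5
Step 1: y^k = 0.0, reduced costs: (9.0, 11.0)
  x^k = (0.0, 0.0), subgradient = b - a^T x = 25.0
  y^{k+1} = 0.0 + 0.2*25.0 = 5.0
Step 2: y^k = 5.0, reduced costs: (-1.0, -14.0)
  x^k = (5.0, 5.0), subgradient = b - a^T x = -10.0
  y^{k+1} = 5.0 + 0.2*-10.0 = 3.0
Step 3: y^k = 3.0, reduced costs: (3.0, -4.0)
  x^k = (0.0, 5.0), subgradient = b - a^T x = 0.0
  y^{k+1} = 3.0 + 0.2*0.0 = 3.0
Step 4: y^k = 3.0, reduced costs: (3.0, -4.0)
  x^k = (0.0, 5.0), subgradient = b - a^T x = 0.0
  y^{k+1} = 3.0 + 0.2*0.0 = 3.0
Dual objective at y_4 = 3.0: reduced costs (3.0, -4.0), box minimizer x = (0.0, 5.0)
g(y_4) = b*y + (c1 - a1*y)*x1 + (c2 - a2*y)*x2 = 25*3.0 + 3.0*0.0 + (-4.0)*5.0 = 75.0 + 0.0 - 20.0 = 55.0


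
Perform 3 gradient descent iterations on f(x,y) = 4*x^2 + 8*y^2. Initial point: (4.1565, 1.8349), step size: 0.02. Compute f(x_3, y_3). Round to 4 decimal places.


Gradient descent on f(x,y) = 4*x^2 + 8*y^2.
Starting point: (4.1565, 1.8349), alpha = 0.02
Step 1: grad_x = 2*4*4.1565 = 33.252, grad_y = 2*8*1.8349 = 29.3584
  x_1 = 4.1565 - 0.02*33.252 = 3.4915
  y_1 = 1.8349 - 0.02*29.3584 = 1.2477
Step 2: grad_x = 2*4*3.4915 = 27.9317, grad_y = 2*8*1.2477 = 19.9637
  x_2 = 3.4915 - 0.02*27.9317 = 2.9328
  y_2 = 1.2477 - 0.02*19.9637 = 0.8485
Step 3: grad_x = 2*4*2.9328 = 23.4626, grad_y = 2*8*0.8485 = 13.5753
  x_3 = 2.9328 - 0.02*23.4626 = 2.4636
  y_3 = 0.8485 - 0.02*13.5753 = 0.577
f(2.4636, 0.577) = 4*2.4636^2 + 8*0.577^2 = 26.9398


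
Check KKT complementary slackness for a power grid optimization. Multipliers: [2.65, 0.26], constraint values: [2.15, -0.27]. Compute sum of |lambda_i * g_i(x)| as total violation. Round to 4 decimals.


KKT complementary slackness check:
lambda_1 * g_1 = 2.65 * 2.15 = 5.6975
lambda_2 * g_2 = 0.26 * -0.27 = -0.0702
Total violation = 5.6975 + 0.0702 = 5.7677


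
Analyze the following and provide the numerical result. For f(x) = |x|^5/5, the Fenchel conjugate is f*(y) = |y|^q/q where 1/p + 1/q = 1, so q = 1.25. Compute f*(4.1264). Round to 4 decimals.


The conjugate exponent q satisfies 1/p + 1/q = 1.
p = 5, so q = 5/(5 - 1) = 1.25
|y|^q = 4.1264^1.25 = 5.8812
f*(4.1264) = 5.8812 / 1.25 = 4.7049


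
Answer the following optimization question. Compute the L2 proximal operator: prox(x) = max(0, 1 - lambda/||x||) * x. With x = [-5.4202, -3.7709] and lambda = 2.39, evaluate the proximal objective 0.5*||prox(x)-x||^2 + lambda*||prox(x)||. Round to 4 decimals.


Step 1: Compute ||x||.
||x|| = 6.6029
Step 2: Compute scaling factor.
scale = max(0, 1 - 2.39/6.6029) = 0.638
Step 3: prox(x) = [-3.4583, -2.406]
||prox(x)|| = 4.2129
Step 4: Proximal objective.
0.5*||prox-x||^2 = 2.8561
lambda*||prox|| = 10.0688
Total = 12.9249


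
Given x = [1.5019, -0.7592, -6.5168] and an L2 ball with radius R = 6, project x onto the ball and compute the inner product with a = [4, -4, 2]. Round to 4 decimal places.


Step 1: Compute ||x|| (intermediates to 6 decimals).
||x|| = sqrt(1.5019^2 + (-0.7592)^2 + (-6.5168)^2) = 6.730585
Step 2: Project.
Since ||x|| > R, scale = R/||x|| = 6/6.730585 = 0.891453, proj(x) = scale * x
proj(x) = [1.338873, -0.676791, -5.809421]
Step 3: Dot product.
a^T * proj(x) = 4*1.338873 - 4*(-0.676791) + 2*(-5.809421) = -3.5562


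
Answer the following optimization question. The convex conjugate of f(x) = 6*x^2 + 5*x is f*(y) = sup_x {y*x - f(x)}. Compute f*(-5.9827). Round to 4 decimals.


f*(y) = sup_x {y*x - a*x^2 - b*x} = sup_x {(y-b)*x - a*x^2}
FOC: (y - b) - 2a*x = 0 => x* = (y - b)/(2a)
x* = (-5.9827 - 5)/(2*6) = -0.9152
f*(-5.9827) = (y-b)^2/(4a) = (-5.9827 - 5)^2/(4*6)
= 120.6197/24 = 5.0258


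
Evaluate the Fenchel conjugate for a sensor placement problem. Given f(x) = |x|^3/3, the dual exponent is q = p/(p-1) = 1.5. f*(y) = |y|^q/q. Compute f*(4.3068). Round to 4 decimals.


The conjugate exponent q satisfies 1/p + 1/q = 1.
p = 3, so q = 3/(3 - 1) = 1.5
|y|^q = 4.3068^1.5 = 8.9378
f*(4.3068) = 8.9378 / 1.5 = 5.9586


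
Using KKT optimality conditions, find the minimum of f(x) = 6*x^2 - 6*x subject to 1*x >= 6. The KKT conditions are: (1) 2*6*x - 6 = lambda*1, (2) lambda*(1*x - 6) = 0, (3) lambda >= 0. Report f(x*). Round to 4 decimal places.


Step 1: Try lambda = 0 (constraint inactive).
x_unc = 6/(2*6) = 0.5
Check: 1*0.5 = 0.5 < 6 -- violated!
Step 2: Constraint must be active: 1*x = 6
x* = 6/1 = 6.0
lambda = (2*6*6.0 - 6)/1 = 66.0
Step 3: Compute optimal value.
f(x*) = 6*6.0^2 - 6*6.0 = 180.0


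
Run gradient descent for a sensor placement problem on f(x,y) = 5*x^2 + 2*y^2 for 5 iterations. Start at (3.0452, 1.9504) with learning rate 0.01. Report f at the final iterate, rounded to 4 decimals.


Gradient descent on f(x,y) = 5*x^2 + 2*y^2.
Starting point: (3.0452, 1.9504), alpha = 0.01
Step 1: grad_x = 2*5*3.0452 = 30.452, grad_y = 2*2*1.9504 = 7.8016
  x_1 = 3.0452 - 0.01*30.452 = 2.7407
  y_1 = 1.9504 - 0.01*7.8016 = 1.8724
Step 2: grad_x = 2*5*2.7407 = 27.4068, grad_y = 2*2*1.8724 = 7.4895
  x_2 = 2.7407 - 0.01*27.4068 = 2.4666
  y_2 = 1.8724 - 0.01*7.4895 = 1.7975
Step 3: grad_x = 2*5*2.4666 = 24.6661, grad_y = 2*2*1.7975 = 7.19
  x_3 = 2.4666 - 0.01*24.6661 = 2.22
  y_3 = 1.7975 - 0.01*7.19 = 1.7256
Step 4: grad_x = 2*5*2.22 = 22.1995, grad_y = 2*2*1.7256 = 6.9024
  x_4 = 2.22 - 0.01*22.1995 = 1.998
  y_4 = 1.7256 - 0.01*6.9024 = 1.6566
Step 5: grad_x = 2*5*1.998 = 19.9796, grad_y = 2*2*1.6566 = 6.6263
  x_5 = 1.998 - 0.01*19.9796 = 1.7982
  y_5 = 1.6566 - 0.01*6.6263 = 1.5903
f(1.7982, 1.5903) = 5*1.7982^2 + 2*1.5903^2 = 21.225


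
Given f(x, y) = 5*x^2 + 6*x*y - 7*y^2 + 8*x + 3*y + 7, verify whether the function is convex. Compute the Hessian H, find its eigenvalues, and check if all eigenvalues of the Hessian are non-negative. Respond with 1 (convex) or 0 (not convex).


The Hessian of f(x,y) = 5*x^2 + 6*x*y - 7*y^2 + 8*x + 3*y + 7 is:
H = [[10, 6], [6, -14]]
Trace = 10 - 14 = -4
Determinant = 10*-14 - (6)^2 = -176
Discriminant = (-4)^2 - 4*-176 = 720.0
Eigenvalues: lambda_1 = -15.4164, lambda_2 = 11.4164
The function is not convex.

0


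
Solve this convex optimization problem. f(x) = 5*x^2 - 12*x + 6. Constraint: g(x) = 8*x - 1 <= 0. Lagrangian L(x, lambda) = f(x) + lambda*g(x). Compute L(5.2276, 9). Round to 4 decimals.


Step 1: Evaluate f(x).
f(5.2276) = 5*5.2276^2 - 12*5.2276 + 6 = 79.9078
Step 2: Evaluate g(x).
g(5.2276) = 8*5.2276 - 1 = 40.8208
Step 3: Compute Lagrangian.
L = 79.9078 + 9*40.8208 = 447.295


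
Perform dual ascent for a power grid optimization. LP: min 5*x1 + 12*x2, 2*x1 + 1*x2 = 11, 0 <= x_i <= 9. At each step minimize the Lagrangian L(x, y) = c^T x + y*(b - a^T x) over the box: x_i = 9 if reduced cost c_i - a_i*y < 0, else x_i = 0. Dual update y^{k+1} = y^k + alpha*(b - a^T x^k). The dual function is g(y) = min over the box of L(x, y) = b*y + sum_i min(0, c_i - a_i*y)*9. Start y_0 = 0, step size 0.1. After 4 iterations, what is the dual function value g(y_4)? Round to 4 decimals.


Dual ascent for LP: min 5*x1 + 12*x2, 2*x1 + 1*x2 = 11, 0 <= x_i <= 9
Step 1: y^k = 0.0, reduced costs: (5.0, 12.0)
  x^k = (0.0, 0.0), subgradient = b - a^T x = 11.0
  y^{k+1} = 0.0 + 0.1*11.0 = 1.1
Step 2: y^k = 1.1, reduced costs: (2.8, 10.9)
  x^k = (0.0, 0.0), subgradient = b - a^T x = 11.0
  y^{k+1} = 1.1 + 0.1*11.0 = 2.2
Step 3: y^k = 2.2, reduced costs: (0.6, 9.8)
  x^k = (0.0, 0.0), subgradient = b - a^T x = 11.0
  y^{k+1} = 2.2 + 0.1*11.0 = 3.3
Step 4: y^k = 3.3, reduced costs: (-1.6, 8.7)
  x^k = (9.0, 0.0), subgradient = b - a^T x = -7.0
  y^{k+1} = 3.3 + 0.1*-7.0 = 2.6
Dual objective at y_4 = 2.6: reduced costs (-0.2, 9.4), box minimizer x = (9.0, 0.0)
g(y_4) = b*y + (c1 - a1*y)*x1 + (c2 - a2*y)*x2 = 11*2.6 + (-0.2)*9.0 + 9.4*0.0 = 28.6 - 1.8 + 0.0 = 26.8


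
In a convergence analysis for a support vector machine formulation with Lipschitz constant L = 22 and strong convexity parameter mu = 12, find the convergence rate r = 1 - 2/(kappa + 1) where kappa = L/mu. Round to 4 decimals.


Step 1: Compute the condition number.
kappa = L/mu = 22/12 = 1.8333
Step 2: Compute the convergence rate.
r = 1 - 2/(kappa + 1) = 1 - 2*mu/(L + mu) = (L - mu)/(L + mu) = 10/34 = 0.2941


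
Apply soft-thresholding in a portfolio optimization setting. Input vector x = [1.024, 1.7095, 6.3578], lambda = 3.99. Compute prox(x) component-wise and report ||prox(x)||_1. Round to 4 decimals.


Soft-thresholding with lambda = 3.99:
prox(1.024) = sign(1.024)*max(|1.024| - 3.99, 0) = 0.0
prox(1.7095) = sign(1.7095)*max(|1.7095| - 3.99, 0) = 0.0
prox(6.3578) = sign(6.3578)*max(|6.3578| - 3.99, 0) = 2.3678
prox(x) = [0.0, 0.0, 2.3678]
||prox(x)||_1 = 0.0 + 0.0 + 2.3678 = 2.3678


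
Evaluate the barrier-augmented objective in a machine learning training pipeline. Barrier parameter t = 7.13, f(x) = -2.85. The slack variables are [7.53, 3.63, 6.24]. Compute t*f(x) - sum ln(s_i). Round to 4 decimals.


Step 1: Compute log-barrier.
ln values: [2.0189, 1.2892, 1.831]
phi = -(2.0189 + 1.2892 + 1.831) = -5.1391
Step 2: Compute augmented objective.
t*f(x) = 7.13*-2.85 = -20.3205
Total = -20.3205 - 5.1391 = -25.4596


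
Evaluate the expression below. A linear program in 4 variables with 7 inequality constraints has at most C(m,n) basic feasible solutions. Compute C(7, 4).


Each vertex corresponds to some choice of n active constraints out of m, so the number of vertices is at most C(m, n) = m! / (n!(m-n)!).
m = 7, n = 4
Numerator: 7 * 6 * 5 * 4
Denominator: 4! = 24
C(7, 4) = 35


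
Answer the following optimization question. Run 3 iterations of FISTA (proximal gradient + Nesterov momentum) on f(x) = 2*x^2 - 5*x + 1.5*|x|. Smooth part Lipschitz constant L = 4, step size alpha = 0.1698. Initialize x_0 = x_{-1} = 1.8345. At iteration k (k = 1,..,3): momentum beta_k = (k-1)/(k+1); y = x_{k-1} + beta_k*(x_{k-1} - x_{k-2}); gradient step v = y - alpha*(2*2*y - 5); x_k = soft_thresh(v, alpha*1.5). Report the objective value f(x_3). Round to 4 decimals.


FISTA on f(x) = 2*x^2 - 5*x + 1.5*|x|
L = 4, alpha = 0.1698
Iteration 1: beta = 0.0, y = 1.8345 + 0.0*(1.8345 - 1.8345) = 1.8345
  grad(y) = 2.338, v = y - alpha*grad = 1.4375
  prox(v) = soft_thresh(1.4375, 0.2547) = 1.1828
Iteration 2: beta = 0.3333, y = 1.1828 + 0.3333*(1.1828 - 1.8345) = 0.9656
  grad(y) = -1.1377, v = y - alpha*grad = 1.1588
  prox(v) = soft_thresh(1.1588, 0.2547) = 0.9041
Iteration 3: beta = 0.5, y = 0.9041 + 0.5*(0.9041 - 1.1828) = 0.7647
  grad(y) = -1.9413, v = y - alpha*grad = 1.0943
  prox(v) = soft_thresh(1.0943, 0.2547) = 0.8396
f(x_3) = 2*0.8396^2 - 5*0.8396 + 1.5*|0.8396| = -1.5287


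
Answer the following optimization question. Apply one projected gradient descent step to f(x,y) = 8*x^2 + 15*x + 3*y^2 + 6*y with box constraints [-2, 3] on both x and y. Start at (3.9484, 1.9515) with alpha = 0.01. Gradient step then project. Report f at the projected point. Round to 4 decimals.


Step 1: Compute gradient at (3.9484, 1.9515).
grad_x = 2*8*3.9484 + 15 = 78.1744
grad_y = 2*3*1.9515 + 6 = 17.709
Step 2: Gradient step.
x_raw = 3.9484 - 0.01*78.1744 = 3.1667
y_raw = 1.9515 - 0.01*17.709 = 1.7744
Step 3: Project onto [-2, 3].
x_proj = clip(3.1667) = 3.0
y_proj = clip(1.7744) = 1.7744
Step 4: Evaluate f.
f(3.0, 1.7744) = 137.0921


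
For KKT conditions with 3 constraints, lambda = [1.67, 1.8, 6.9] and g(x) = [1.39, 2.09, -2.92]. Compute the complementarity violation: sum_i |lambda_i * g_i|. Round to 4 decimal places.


KKT complementary slackness check:
lambda_1 * g_1 = 1.67 * 1.39 = 2.3213
lambda_2 * g_2 = 1.8 * 2.09 = 3.762
lambda_3 * g_3 = 6.9 * -2.92 = -20.148
Total violation = 2.3213 + 3.762 + 20.148 = 26.2313


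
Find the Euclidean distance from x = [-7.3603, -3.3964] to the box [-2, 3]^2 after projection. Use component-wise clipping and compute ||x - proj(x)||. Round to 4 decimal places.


Project each component onto [-2, 3].
clip(-7.3603) = -2.0, clip(-3.3964) = -2.0
Projection = [-2.0, -2.0]
Squared diffs: [28.7328, 1.9499]
Distance = sqrt(30.6827) = 5.5392


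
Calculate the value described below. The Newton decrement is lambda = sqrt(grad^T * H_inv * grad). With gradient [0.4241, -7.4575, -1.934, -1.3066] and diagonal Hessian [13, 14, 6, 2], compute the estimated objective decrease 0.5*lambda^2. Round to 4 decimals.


Step 1: H is diagonal, so H^(-1) * g = [0.0326, -0.5327, -0.3223, -0.6533].
Step 2: g^T H^(-1) g = sum_i g_i^2 / H_ii
  = (0.4241)^2/13 + (-7.4575)^2/14 + (-1.934)^2/6 + (-1.3066)^2/2
  = 0.0138 + 3.9725 + 0.6234 + 0.8536 = 5.4633
Step 3: Objective decrease = 0.5 * g^T H^(-1) g = 2.7316


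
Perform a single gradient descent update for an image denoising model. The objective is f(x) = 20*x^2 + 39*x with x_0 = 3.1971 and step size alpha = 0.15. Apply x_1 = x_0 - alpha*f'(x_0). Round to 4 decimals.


We compute the gradient at x_0 and apply the update.
f'(x) = 40*x + 39
f'(3.1971) = 40*3.1971 + 39 = 166.884
x_1 = 3.1971 - 0.15*166.884 = -21.8355


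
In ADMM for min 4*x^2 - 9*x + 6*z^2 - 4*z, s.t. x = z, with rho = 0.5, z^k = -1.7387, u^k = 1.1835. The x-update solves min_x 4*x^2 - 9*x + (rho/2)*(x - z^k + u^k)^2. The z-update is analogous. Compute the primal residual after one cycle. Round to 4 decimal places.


ADMM iteration with rho = 0.5, z^k = -1.7387, u^k = 1.1835
Step 1: x-update.
Minimize 4*x^2 - 9*x + (0.5/2)*(x + 1.7387 + 1.1835)^2
FOC: (2*4 + 0.5)*x = 9 + 0.5*(-1.7387 - 1.1835)
x^{k+1} = 0.8869
Step 2: z-update.
Minimize 6*z^2 - 4*z + (0.5/2)*(0.8869 - z + 1.1835)^2
FOC: (2*6 + 0.5)*z = 4 + 0.5*(0.8869 + 1.1835)
z^{k+1} = 0.4028
Step 3: u-update.
u^{k+1} = 1.1835 + 0.8869 - 0.4028 = 1.6676
Step 4: Primal residual = |0.8869 - 0.4028| = 0.4841


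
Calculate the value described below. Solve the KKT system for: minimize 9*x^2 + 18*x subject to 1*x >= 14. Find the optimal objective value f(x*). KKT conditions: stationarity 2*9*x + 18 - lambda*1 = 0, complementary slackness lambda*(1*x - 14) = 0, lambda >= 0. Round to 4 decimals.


Step 1: Try lambda = 0 (constraint inactive).
x_unc = -18/(2*9) = -1.0
Check: 1*-1.0 = -1.0 < 14 -- violated!
Step 2: Constraint must be active: 1*x = 14
x* = 14/1 = 14.0
lambda = (2*9*14.0 + 18)/1 = 270.0
Step 3: Compute optimal value.
f(x*) = 9*14.0^2 + 18*14.0 = 2016.0


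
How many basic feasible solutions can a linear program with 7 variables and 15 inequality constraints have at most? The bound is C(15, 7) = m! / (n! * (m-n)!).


Each vertex corresponds to some choice of n active constraints out of m, so the number of vertices is at most C(m, n) = m! / (n!(m-n)!).
m = 15, n = 7
Numerator: 15 * 14 * 13 * 12 * 11 * 10 * 9
Denominator: 7! = 5040
C(15, 7) = 6435


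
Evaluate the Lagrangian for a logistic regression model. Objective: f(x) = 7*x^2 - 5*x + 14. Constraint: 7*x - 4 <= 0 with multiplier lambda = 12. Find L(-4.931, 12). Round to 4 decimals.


Step 1: Evaluate f(x).
f(-4.931) = 7*(-4.931)^2 - 5*(-4.931) + 14 = 208.8583
Step 2: Evaluate g(x).
g(-4.931) = 7*-4.931 - 4 = -38.517
Step 3: Compute Lagrangian.
L = 208.8583 + 12*-38.517 = -253.3457


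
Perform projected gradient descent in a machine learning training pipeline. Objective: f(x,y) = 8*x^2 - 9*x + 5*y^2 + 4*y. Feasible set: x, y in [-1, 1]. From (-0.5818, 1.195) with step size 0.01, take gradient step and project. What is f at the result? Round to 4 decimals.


Step 1: Compute gradient at (-0.5818, 1.195).
grad_x = 2*8*-0.5818 - 9 = -18.3088
grad_y = 2*5*1.195 + 4 = 15.95
Step 2: Gradient step.
x_raw = -0.5818 - 0.01*-18.3088 = -0.3987
y_raw = 1.195 - 0.01*15.95 = 1.0355
Step 3: Project onto [-1, 1].
x_proj = clip(-0.3987) = -0.3987
y_proj = clip(1.0355) = 1.0
Step 4: Evaluate f.
f(-0.3987, 1.0) = 13.8602


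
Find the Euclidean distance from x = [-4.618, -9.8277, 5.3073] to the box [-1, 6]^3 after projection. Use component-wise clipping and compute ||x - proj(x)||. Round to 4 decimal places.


Project each component onto [-1, 6].
clip(-4.618) = -1.0, clip(-9.8277) = -1.0, clip(5.3073) = 5.3073
Projection = [-1.0, -1.0, 5.3073]
Squared diffs: [13.0899, 77.9283, 0.0]
Distance = sqrt(91.0182) = 9.5403


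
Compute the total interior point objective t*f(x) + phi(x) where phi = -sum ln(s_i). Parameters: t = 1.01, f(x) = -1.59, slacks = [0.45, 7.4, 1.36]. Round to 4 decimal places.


Step 1: Compute log-barrier.
ln values: [-0.7985, 2.0015, 0.3075]
phi = -(-0.7985 + 2.0015 + 0.3075) = -1.5105
Step 2: Compute augmented objective.
t*f(x) = 1.01*-1.59 = -1.6059
Total = -1.6059 - 1.5105 = -3.1164


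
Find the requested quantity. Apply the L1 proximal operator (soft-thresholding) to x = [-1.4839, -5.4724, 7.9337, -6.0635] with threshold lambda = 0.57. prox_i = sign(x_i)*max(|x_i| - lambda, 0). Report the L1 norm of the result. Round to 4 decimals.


Soft-thresholding with lambda = 0.57:
prox(-1.4839) = sign(-1.4839)*max(|-1.4839| - 0.57, 0) = -0.9139
prox(-5.4724) = sign(-5.4724)*max(|-5.4724| - 0.57, 0) = -4.9024
prox(7.9337) = sign(7.9337)*max(|7.9337| - 0.57, 0) = 7.3637
prox(-6.0635) = sign(-6.0635)*max(|-6.0635| - 0.57, 0) = -5.4935
prox(x) = [-0.9139, -4.9024, 7.3637, -5.4935]
||prox(x)||_1 = 0.9139 + 4.9024 + 7.3637 + 5.4935 = 18.6735


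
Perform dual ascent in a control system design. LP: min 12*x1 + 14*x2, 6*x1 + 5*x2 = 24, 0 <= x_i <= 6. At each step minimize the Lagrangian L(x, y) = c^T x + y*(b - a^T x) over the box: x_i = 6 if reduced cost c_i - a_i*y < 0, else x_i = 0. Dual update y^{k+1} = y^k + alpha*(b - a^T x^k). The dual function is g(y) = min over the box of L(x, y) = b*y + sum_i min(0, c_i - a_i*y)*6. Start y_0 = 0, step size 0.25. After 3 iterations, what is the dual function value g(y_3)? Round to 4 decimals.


Dual ascent for LP: min 12*x1 + 14*x2, 6*x1 + 5*x2 = 24, 0 <= x_i <= 6
Step 1: y^k = 0.0, reduced costs: (12.0, 14.0)
  x^k = (0.0, 0.0), subgradient = b - a^T x = 24.0
  y^{k+1} = 0.0 + 0.25*24.0 = 6.0
Step 2: y^k = 6.0, reduced costs: (-24.0, -16.0)
  x^k = (6.0, 6.0), subgradient = b - a^T x = -42.0
  y^{k+1} = 6.0 + 0.25*-42.0 = -4.5
Step 3: y^k = -4.5, reduced costs: (39.0, 36.5)
  x^k = (0.0, 0.0), subgradient = b - a^T x = 24.0
  y^{k+1} = -4.5 + 0.25*24.0 = 1.5
Dual objective at y_3 = 1.5: reduced costs (3.0, 6.5), box minimizer x = (0.0, 0.0)
g(y_3) = b*y + (c1 - a1*y)*x1 + (c2 - a2*y)*x2 = 24*1.5 + 3.0*0.0 + 6.5*0.0 = 36.0 + 0.0 + 0.0 = 36.0


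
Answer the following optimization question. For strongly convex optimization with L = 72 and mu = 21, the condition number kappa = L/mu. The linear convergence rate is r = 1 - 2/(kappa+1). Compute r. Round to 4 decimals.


Step 1: Compute the condition number.
kappa = L/mu = 72/21 = 3.4286
Step 2: Compute the convergence rate.
r = 1 - 2/(kappa + 1) = 1 - 2*mu/(L + mu) = (L - mu)/(L + mu) = 51/93 = 0.5484


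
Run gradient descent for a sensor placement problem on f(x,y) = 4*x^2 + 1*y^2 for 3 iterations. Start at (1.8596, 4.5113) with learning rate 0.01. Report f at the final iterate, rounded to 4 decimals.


Gradient descent on f(x,y) = 4*x^2 + 1*y^2.
Starting point: (1.8596, 4.5113), alpha = 0.01
Step 1: grad_x = 2*4*1.8596 = 14.8768, grad_y = 2*1*4.5113 = 9.0226
  x_1 = 1.8596 - 0.01*14.8768 = 1.7108
  y_1 = 4.5113 - 0.01*9.0226 = 4.4211
Step 2: grad_x = 2*4*1.7108 = 13.6867, grad_y = 2*1*4.4211 = 8.8421
  x_2 = 1.7108 - 0.01*13.6867 = 1.574
  y_2 = 4.4211 - 0.01*8.8421 = 4.3327
Step 3: grad_x = 2*4*1.574 = 12.5917, grad_y = 2*1*4.3327 = 8.6653
  x_3 = 1.574 - 0.01*12.5917 = 1.448
  y_3 = 4.3327 - 0.01*8.6653 = 4.246
f(1.448, 4.246) = 4*1.448^2 + 1*4.246^2 = 26.4159


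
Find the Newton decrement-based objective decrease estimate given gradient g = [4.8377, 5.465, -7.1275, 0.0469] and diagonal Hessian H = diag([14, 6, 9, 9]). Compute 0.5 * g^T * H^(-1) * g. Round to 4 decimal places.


Step 1: H is diagonal, so H^(-1) * g = [0.3456, 0.9108, -0.7919, 0.0052].
Step 2: g^T H^(-1) g = sum_i g_i^2 / H_ii
  = (4.8377)^2/14 + (5.465)^2/6 + (-7.1275)^2/9 + (0.0469)^2/9
  = 1.6717 + 4.9777 + 5.6446 + 0.0002 = 12.2942
Step 3: Objective decrease = 0.5 * g^T H^(-1) g = 6.1471
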